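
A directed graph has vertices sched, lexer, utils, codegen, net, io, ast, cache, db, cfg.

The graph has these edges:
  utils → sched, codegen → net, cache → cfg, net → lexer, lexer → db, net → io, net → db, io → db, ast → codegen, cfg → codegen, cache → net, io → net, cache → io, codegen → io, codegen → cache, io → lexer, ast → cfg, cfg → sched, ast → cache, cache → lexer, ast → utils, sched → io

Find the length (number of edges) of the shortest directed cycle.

For each vertex v, BFS finds the shortest path from v back to v.
The shortest such closed walk is net → io → net, length 2.

2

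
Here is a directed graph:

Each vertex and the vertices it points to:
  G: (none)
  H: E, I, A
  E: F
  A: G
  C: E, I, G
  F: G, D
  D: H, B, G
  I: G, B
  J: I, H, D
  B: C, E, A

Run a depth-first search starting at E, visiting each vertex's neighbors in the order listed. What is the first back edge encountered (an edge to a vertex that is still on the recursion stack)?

DFS from E (visiting each vertex's neighbors in the order listed); mark gray on enter, black on exit:
E gray
  F gray
    G gray
    G black
    D gray
      H gray
        H→E: E is gray → back edge
First back edge: H → E.

H->E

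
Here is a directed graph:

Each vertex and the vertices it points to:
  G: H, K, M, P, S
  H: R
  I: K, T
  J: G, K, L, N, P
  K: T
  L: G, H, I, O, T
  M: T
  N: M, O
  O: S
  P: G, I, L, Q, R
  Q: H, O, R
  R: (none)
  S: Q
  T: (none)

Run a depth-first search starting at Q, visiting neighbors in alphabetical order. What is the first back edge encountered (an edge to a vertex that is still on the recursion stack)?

DFS from Q (visiting neighbors in alphabetical order); mark gray on enter, black on exit:
Q gray
  H gray
    R gray
    R black
  H black
  O gray
    S gray
      S→Q: Q is gray → back edge
First back edge: S → Q.

S→Q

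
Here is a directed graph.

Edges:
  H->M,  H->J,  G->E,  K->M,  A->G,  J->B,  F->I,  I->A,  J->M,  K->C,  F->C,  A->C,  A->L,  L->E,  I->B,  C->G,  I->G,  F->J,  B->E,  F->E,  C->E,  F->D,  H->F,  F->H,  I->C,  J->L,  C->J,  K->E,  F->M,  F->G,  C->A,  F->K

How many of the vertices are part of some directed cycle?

4

A vertex is on a directed cycle iff it belongs to a strongly connected component of size ≥ 2 (or has a self-loop).
The vertices on cycles are {A, C, F, H} — 4 in total.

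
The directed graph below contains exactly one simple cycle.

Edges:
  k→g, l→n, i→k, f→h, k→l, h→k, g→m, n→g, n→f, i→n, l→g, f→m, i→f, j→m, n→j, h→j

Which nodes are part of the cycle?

f, h, k, l, n

DFS with gray/black marking from f:
f gray
  h gray
    j gray
      m gray
      m black
    j black
    k gray
      g gray
        g→m: m black — skip
      g black
      l gray
        n gray
          n→f: f is gray → back edge
Back edge closes the cycle f → h → k → l → n → f; its vertices are {f, h, k, l, n}.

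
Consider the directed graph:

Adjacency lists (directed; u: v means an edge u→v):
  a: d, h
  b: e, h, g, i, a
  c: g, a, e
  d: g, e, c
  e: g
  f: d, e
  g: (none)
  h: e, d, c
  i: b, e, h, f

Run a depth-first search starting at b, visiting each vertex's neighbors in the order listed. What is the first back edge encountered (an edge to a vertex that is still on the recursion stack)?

DFS from b (visiting each vertex's neighbors in the order listed); mark gray on enter, black on exit:
b gray
  e gray
    g gray
    g black
  e black
  h gray
    h→e: e black — skip
    d gray
      d→g: g black — skip
      d→e: e black — skip
      c gray
        c→g: g black — skip
        a gray
          a→d: d is gray → back edge
First back edge: a → d.

a->d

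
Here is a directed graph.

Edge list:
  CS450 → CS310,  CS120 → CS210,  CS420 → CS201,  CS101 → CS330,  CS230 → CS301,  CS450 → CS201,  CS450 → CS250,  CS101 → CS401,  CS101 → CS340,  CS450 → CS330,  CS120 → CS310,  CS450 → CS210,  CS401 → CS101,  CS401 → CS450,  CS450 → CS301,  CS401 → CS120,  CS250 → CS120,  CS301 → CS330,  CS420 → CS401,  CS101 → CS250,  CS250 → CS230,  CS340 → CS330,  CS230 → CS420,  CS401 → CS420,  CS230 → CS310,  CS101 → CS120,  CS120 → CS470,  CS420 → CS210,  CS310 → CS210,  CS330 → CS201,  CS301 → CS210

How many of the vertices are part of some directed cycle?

6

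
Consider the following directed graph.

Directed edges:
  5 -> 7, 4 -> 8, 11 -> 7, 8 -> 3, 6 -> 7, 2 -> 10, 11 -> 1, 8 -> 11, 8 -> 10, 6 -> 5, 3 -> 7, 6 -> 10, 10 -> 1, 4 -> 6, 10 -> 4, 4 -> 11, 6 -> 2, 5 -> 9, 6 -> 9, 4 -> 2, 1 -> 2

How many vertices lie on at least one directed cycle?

7

A vertex is on a directed cycle iff it belongs to a strongly connected component of size ≥ 2 (or has a self-loop).
The vertices on cycles are {1, 2, 4, 6, 8, 10, 11} — 7 in total.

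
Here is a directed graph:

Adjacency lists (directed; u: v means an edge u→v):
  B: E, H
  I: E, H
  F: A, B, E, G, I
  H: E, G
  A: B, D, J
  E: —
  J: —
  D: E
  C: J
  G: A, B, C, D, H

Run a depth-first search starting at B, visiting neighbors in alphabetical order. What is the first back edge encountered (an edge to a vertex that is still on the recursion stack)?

A→B

DFS from B (visiting neighbors in alphabetical order); mark gray on enter, black on exit:
B gray
  E gray
  E black
  H gray
    H→E: E black — skip
    G gray
      A gray
        A→B: B is gray → back edge
First back edge: A → B.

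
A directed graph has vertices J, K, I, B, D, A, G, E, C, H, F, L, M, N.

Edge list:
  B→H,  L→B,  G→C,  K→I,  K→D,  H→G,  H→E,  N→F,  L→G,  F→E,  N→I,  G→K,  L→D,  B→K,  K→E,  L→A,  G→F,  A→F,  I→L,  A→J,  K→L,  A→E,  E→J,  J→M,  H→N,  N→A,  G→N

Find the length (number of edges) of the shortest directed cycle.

3

For each vertex v, BFS finds the shortest path from v back to v.
The shortest such closed walk is G → K → L → G, length 3.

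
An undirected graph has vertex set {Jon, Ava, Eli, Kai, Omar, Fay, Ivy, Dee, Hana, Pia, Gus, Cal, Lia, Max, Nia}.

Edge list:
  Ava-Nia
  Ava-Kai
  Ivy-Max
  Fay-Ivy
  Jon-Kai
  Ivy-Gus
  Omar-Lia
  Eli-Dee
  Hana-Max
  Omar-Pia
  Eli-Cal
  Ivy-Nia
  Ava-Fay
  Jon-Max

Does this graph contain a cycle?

Yes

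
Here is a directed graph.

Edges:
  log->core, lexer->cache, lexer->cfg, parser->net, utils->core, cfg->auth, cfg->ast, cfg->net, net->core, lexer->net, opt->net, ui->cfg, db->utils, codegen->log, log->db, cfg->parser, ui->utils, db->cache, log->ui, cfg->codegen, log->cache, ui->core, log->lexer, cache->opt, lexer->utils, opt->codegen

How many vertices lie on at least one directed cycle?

8

A vertex is on a directed cycle iff it belongs to a strongly connected component of size ≥ 2 (or has a self-loop).
The vertices on cycles are {db, ui, cfg, log, opt, cache, lexer, codegen} — 8 in total.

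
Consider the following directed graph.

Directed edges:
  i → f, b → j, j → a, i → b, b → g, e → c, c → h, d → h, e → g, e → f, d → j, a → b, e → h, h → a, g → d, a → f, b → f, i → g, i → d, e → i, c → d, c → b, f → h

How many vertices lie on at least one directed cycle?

A vertex is on a directed cycle iff it belongs to a strongly connected component of size ≥ 2 (or has a self-loop).
The vertices on cycles are {a, b, d, f, g, h, j} — 7 in total.

7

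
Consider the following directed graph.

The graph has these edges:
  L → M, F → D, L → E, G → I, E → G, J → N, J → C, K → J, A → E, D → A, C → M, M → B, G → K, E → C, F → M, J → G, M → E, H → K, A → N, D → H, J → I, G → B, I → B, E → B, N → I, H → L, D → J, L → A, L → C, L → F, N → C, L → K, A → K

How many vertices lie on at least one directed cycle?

11

A vertex is on a directed cycle iff it belongs to a strongly connected component of size ≥ 2 (or has a self-loop).
The vertices on cycles are {C, D, E, F, G, H, J, K, L, M, N} — 11 in total.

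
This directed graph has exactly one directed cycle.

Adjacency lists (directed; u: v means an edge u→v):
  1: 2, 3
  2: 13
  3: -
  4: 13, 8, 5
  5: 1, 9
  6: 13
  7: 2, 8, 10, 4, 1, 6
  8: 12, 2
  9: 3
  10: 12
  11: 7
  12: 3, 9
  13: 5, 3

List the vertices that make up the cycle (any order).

DFS with gray/black marking from 5:
5 gray
  1 gray
    2 gray
      13 gray
        13→5: 5 is gray → back edge
Back edge closes the cycle 5 → 1 → 2 → 13 → 5; its vertices are {1, 2, 5, 13}.

1, 2, 5, 13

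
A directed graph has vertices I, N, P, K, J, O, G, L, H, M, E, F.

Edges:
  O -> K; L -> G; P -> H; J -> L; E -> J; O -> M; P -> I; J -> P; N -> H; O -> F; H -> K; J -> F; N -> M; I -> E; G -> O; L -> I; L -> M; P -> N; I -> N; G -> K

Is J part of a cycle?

J is on a cycle iff J can reach itself via ≥1 edge.
J → L → I → E → J — yes.

Yes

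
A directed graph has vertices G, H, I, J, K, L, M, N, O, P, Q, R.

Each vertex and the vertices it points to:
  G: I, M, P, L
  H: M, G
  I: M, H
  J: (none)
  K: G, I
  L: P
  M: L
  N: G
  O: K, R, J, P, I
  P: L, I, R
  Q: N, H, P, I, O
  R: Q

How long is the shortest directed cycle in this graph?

2

For each vertex v, BFS finds the shortest path from v back to v.
The shortest such closed walk is P → L → P, length 2.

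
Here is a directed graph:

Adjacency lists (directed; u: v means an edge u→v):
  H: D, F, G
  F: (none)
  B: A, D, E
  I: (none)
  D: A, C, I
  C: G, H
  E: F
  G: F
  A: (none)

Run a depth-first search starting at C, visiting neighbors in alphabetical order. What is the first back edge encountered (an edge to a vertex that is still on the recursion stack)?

D→C

DFS from C (visiting neighbors in alphabetical order); mark gray on enter, black on exit:
C gray
  G gray
    F gray
    F black
  G black
  H gray
    D gray
      A gray
      A black
      D→C: C is gray → back edge
First back edge: D → C.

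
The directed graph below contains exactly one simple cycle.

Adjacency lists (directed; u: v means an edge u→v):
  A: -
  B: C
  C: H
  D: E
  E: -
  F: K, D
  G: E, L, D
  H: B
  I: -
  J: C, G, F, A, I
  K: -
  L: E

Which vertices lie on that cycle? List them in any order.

B, C, H

DFS with gray/black marking from C:
C gray
  H gray
    B gray
      B→C: C is gray → back edge
Back edge closes the cycle C → H → B → C; its vertices are {B, C, H}.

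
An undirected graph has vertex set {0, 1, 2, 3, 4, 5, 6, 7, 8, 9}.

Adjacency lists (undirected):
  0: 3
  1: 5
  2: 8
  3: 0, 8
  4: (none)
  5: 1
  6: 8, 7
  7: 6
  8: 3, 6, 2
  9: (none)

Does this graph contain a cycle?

DFS, tracking each vertex's parent; an edge to a visited non-parent vertex closes a cycle.
Start from 9:
visit 9 (parent –)
visit 0 (parent –)
  visit 3 (parent 0)
    3–0: parent, skip
    visit 8 (parent 3)
      8–3: parent, skip
      visit 6 (parent 8)
        6–8: parent, skip
        visit 7 (parent 6)
          7–6: parent, skip
      visit 2 (parent 8)
        2–8: parent, skip
visit 1 (parent –)
  visit 5 (parent 1)
    5–1: parent, skip
visit 4 (parent –)
No non-parent visited neighbor found — the graph is a forest.

No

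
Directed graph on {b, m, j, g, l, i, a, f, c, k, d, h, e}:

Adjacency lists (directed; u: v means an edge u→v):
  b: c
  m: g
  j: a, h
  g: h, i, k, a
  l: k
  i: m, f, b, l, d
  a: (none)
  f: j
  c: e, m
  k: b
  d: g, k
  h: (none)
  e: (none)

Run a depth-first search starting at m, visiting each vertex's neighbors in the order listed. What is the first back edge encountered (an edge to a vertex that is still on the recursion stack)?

i->m

DFS from m (visiting each vertex's neighbors in the order listed); mark gray on enter, black on exit:
m gray
  g gray
    h gray
    h black
    i gray
      i→m: m is gray → back edge
First back edge: i → m.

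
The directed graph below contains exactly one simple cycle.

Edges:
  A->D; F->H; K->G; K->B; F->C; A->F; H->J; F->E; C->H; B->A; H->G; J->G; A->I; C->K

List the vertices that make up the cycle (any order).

A, B, C, F, K

DFS with gray/black marking from A:
A gray
  F gray
    E gray
    E black
    H gray
      G gray
      G black
      J gray
        J→G: G black — skip
      J black
    H black
    C gray
      C→H: H black — skip
      K gray
        B gray
          B→A: A is gray → back edge
Back edge closes the cycle A → F → C → K → B → A; its vertices are {A, B, C, F, K}.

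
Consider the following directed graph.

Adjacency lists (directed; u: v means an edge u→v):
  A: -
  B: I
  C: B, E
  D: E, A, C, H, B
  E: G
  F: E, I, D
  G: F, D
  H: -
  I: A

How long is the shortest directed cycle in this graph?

For each vertex v, BFS finds the shortest path from v back to v.
The shortest such closed walk is D → E → G → D, length 3.

3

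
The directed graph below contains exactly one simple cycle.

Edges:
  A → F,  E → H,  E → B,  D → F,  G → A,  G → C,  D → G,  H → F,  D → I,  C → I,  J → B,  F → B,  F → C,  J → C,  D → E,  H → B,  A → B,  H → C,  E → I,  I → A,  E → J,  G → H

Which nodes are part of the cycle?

A, C, F, I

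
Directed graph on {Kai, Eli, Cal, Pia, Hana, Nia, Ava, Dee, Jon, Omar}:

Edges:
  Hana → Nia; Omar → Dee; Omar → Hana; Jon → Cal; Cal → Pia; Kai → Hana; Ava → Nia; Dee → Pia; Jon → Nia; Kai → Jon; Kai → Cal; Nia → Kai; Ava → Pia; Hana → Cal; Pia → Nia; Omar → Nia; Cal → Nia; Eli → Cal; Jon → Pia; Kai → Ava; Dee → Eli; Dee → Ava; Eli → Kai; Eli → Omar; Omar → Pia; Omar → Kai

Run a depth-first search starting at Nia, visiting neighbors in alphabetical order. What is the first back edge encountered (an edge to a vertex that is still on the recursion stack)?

DFS from Nia (visiting neighbors in alphabetical order); mark gray on enter, black on exit:
Nia gray
  Kai gray
    Ava gray
      Ava→Nia: Nia is gray → back edge
First back edge: Ava → Nia.

Ava→Nia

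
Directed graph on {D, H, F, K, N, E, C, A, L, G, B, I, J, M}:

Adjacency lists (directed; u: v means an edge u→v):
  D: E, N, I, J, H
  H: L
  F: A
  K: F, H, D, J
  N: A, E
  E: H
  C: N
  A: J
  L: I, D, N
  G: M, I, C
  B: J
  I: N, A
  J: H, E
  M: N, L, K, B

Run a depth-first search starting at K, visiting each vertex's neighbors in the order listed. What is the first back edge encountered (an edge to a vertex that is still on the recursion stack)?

DFS from K (visiting each vertex's neighbors in the order listed); mark gray on enter, black on exit:
K gray
  F gray
    A gray
      J gray
        H gray
          L gray
            I gray
              N gray
                N→A: A is gray → back edge
First back edge: N → A.

N→A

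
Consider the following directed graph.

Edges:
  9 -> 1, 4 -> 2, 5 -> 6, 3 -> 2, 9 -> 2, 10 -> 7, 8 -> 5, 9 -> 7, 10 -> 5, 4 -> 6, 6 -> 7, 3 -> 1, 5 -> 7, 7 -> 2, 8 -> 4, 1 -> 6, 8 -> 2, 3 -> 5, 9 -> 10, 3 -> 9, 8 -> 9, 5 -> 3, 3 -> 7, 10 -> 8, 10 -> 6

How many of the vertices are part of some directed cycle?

5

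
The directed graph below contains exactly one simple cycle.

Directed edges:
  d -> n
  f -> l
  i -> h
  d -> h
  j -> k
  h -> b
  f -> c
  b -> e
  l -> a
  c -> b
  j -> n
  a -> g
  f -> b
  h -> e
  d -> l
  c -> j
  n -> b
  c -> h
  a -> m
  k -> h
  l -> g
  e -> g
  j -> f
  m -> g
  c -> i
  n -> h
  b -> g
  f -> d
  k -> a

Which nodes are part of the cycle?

DFS with gray/black marking from j:
j gray
  f gray
    b gray
      g gray
      g black
      e gray
        e→g: g black — skip
      e black
    b black
    d gray
      h gray
        h→e: e black — skip
        h→b: b black — skip
      h black
      l gray
        l→g: g black — skip
        a gray
          m gray
            m→g: g black — skip
          m black
          a→g: g black — skip
        a black
      l black
      n gray
        n→b: b black — skip
        n→h: h black — skip
      n black
    d black
    f→l: l black — skip
    c gray
      c→j: j is gray → back edge
Back edge closes the cycle j → f → c → j; its vertices are {c, f, j}.

c, f, j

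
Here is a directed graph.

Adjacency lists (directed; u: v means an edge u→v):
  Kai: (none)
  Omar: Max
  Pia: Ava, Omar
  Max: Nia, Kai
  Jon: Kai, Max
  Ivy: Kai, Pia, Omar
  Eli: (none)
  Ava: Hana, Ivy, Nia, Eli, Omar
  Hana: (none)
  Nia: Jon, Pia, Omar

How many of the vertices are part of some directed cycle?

A vertex is on a directed cycle iff it belongs to a strongly connected component of size ≥ 2 (or has a self-loop).
The vertices on cycles are {Ava, Ivy, Jon, Max, Nia, Pia, Omar} — 7 in total.

7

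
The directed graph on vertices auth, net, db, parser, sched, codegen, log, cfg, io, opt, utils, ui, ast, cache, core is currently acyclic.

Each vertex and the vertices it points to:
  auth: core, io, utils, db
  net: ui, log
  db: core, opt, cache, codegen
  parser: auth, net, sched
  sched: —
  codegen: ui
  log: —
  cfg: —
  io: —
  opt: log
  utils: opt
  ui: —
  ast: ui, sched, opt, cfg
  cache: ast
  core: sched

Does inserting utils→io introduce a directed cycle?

No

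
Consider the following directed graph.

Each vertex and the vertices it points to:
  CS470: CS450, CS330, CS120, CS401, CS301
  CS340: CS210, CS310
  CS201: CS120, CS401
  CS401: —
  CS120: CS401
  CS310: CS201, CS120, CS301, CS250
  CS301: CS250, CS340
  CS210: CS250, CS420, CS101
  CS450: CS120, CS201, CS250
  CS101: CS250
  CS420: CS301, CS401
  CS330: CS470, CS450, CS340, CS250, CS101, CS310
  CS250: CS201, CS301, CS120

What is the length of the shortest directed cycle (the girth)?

2

For each vertex v, BFS finds the shortest path from v back to v.
The shortest such closed walk is CS330 → CS470 → CS330, length 2.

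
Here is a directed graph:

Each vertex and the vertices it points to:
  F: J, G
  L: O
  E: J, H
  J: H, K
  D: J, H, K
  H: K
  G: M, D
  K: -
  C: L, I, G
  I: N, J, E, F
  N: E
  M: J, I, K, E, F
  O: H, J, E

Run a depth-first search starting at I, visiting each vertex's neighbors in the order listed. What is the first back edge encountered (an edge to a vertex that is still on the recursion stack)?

DFS from I (visiting each vertex's neighbors in the order listed); mark gray on enter, black on exit:
I gray
  N gray
    E gray
      J gray
        H gray
          K gray
          K black
        H black
        J→K: K black — skip
      J black
      E→H: H black — skip
    E black
  N black
  I→J: J black — skip
  I→E: E black — skip
  F gray
    F→J: J black — skip
    G gray
      M gray
        M→J: J black — skip
        M→I: I is gray → back edge
First back edge: M → I.

M->I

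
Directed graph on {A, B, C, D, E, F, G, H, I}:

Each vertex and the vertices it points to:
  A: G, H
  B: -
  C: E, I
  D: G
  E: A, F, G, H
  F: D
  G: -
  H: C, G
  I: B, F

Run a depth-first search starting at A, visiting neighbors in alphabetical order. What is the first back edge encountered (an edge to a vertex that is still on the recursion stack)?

DFS from A (visiting neighbors in alphabetical order); mark gray on enter, black on exit:
A gray
  G gray
  G black
  H gray
    C gray
      E gray
        E→A: A is gray → back edge
First back edge: E → A.

E→A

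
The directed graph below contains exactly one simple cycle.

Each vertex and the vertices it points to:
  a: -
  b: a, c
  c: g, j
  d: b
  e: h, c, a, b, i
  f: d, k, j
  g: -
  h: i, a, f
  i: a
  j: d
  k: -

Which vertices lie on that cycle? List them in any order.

DFS with gray/black marking from b:
b gray
  a gray
  a black
  c gray
    g gray
    g black
    j gray
      d gray
        d→b: b is gray → back edge
Back edge closes the cycle b → c → j → d → b; its vertices are {b, c, d, j}.

b, c, d, j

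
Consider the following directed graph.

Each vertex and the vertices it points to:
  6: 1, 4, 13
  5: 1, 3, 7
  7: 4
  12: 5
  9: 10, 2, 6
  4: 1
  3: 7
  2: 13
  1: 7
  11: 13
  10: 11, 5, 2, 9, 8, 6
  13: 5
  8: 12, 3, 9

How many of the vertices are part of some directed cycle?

6

A vertex is on a directed cycle iff it belongs to a strongly connected component of size ≥ 2 (or has a self-loop).
The vertices on cycles are {1, 4, 7, 8, 9, 10} — 6 in total.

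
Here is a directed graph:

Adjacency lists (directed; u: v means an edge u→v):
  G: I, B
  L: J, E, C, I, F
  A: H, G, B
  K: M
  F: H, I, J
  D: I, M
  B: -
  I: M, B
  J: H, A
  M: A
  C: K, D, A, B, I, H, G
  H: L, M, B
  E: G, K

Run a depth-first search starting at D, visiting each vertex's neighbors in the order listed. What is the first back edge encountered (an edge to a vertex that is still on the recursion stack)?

DFS from D (visiting each vertex's neighbors in the order listed); mark gray on enter, black on exit:
D gray
  I gray
    M gray
      A gray
        H gray
          L gray
            J gray
              J→H: H is gray → back edge
First back edge: J → H.

J->H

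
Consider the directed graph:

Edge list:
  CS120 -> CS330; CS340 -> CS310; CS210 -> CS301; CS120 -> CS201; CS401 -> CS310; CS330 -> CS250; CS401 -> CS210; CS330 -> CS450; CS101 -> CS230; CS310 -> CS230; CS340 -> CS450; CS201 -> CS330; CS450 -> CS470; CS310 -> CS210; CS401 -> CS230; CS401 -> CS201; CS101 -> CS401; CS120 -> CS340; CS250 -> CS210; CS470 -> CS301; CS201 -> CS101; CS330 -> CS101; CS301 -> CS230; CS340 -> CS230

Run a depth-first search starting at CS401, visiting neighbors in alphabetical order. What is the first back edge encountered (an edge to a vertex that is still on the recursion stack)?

CS101->CS401

DFS from CS401 (visiting neighbors in alphabetical order); mark gray on enter, black on exit:
CS401 gray
  CS201 gray
    CS101 gray
      CS230 gray
      CS230 black
      CS101→CS401: CS401 is gray → back edge
First back edge: CS101 → CS401.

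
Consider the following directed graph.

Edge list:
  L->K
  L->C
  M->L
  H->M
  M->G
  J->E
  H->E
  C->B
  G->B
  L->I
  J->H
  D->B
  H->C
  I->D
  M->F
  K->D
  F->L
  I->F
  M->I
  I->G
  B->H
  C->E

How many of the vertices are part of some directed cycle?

A vertex is on a directed cycle iff it belongs to a strongly connected component of size ≥ 2 (or has a self-loop).
The vertices on cycles are {B, C, D, F, G, H, I, K, L, M} — 10 in total.

10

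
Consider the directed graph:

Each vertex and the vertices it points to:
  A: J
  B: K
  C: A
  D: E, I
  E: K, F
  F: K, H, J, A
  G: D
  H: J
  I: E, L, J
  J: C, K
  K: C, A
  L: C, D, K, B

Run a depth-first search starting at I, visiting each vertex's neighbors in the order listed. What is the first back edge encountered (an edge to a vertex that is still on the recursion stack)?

J→C

DFS from I (visiting each vertex's neighbors in the order listed); mark gray on enter, black on exit:
I gray
  E gray
    K gray
      C gray
        A gray
          J gray
            J→C: C is gray → back edge
First back edge: J → C.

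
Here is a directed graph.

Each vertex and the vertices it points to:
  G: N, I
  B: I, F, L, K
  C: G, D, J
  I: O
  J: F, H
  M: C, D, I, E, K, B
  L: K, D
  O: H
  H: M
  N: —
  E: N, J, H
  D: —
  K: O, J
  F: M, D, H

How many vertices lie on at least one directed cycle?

12

A vertex is on a directed cycle iff it belongs to a strongly connected component of size ≥ 2 (or has a self-loop).
The vertices on cycles are {B, C, E, F, G, H, I, J, K, L, M, O} — 12 in total.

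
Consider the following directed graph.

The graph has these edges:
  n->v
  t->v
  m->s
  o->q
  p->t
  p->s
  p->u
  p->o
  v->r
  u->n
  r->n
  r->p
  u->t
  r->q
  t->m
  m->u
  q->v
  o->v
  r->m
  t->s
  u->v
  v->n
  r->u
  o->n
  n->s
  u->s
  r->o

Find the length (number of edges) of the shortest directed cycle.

2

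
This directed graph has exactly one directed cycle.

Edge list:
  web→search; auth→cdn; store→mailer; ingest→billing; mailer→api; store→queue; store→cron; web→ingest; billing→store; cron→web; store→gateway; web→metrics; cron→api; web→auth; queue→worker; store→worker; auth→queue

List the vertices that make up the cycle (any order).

web, cron, store, ingest, billing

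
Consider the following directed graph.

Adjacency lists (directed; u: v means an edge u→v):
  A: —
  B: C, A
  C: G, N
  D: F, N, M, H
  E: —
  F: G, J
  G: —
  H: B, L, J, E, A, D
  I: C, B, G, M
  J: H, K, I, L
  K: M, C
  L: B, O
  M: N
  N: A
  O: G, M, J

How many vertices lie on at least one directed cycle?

6

A vertex is on a directed cycle iff it belongs to a strongly connected component of size ≥ 2 (or has a self-loop).
The vertices on cycles are {D, F, H, J, L, O} — 6 in total.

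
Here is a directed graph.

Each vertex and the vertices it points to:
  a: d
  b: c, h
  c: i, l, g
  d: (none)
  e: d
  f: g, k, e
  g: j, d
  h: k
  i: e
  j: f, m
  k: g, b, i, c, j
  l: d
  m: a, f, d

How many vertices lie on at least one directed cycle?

8

A vertex is on a directed cycle iff it belongs to a strongly connected component of size ≥ 2 (or has a self-loop).
The vertices on cycles are {b, c, f, g, h, j, k, m} — 8 in total.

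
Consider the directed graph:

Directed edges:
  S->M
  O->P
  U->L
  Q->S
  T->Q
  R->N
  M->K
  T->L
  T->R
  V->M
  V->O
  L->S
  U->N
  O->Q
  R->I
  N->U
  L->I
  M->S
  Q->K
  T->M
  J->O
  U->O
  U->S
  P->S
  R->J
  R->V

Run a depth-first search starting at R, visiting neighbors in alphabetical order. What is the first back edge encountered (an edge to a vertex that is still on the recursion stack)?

M→S

DFS from R (visiting neighbors in alphabetical order); mark gray on enter, black on exit:
R gray
  I gray
  I black
  J gray
    O gray
      P gray
        S gray
          M gray
            K gray
            K black
            M→S: S is gray → back edge
First back edge: M → S.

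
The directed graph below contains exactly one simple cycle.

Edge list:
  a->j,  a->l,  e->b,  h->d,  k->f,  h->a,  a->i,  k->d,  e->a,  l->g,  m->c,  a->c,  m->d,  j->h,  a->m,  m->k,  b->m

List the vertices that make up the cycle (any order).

a, h, j

DFS with gray/black marking from a:
a gray
  m gray
    d gray
    d black
    k gray
      k→d: d black — skip
      f gray
      f black
    k black
    c gray
    c black
  m black
  l gray
    g gray
    g black
  l black
  a→c: c black — skip
  i gray
  i black
  j gray
    h gray
      h→d: d black — skip
      h→a: a is gray → back edge
Back edge closes the cycle a → j → h → a; its vertices are {a, h, j}.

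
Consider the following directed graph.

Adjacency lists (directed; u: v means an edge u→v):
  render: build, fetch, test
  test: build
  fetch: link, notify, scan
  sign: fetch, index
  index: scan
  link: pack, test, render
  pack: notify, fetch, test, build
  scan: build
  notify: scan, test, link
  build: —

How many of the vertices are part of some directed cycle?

5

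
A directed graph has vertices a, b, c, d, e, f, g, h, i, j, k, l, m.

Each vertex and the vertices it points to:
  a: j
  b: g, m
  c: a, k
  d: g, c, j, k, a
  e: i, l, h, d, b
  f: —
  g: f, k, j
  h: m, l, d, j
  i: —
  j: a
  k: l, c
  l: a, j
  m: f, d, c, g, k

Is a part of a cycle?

a is on a cycle iff a can reach itself via ≥1 edge.
a → j → a — yes.

Yes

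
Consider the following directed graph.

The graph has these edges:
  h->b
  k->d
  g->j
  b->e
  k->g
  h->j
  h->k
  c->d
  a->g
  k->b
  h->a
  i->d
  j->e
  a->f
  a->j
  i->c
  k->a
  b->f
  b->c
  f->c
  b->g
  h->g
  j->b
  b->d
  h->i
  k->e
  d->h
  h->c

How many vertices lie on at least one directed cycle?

A vertex is on a directed cycle iff it belongs to a strongly connected component of size ≥ 2 (or has a self-loop).
The vertices on cycles are {a, b, c, d, f, g, h, i, j, k} — 10 in total.

10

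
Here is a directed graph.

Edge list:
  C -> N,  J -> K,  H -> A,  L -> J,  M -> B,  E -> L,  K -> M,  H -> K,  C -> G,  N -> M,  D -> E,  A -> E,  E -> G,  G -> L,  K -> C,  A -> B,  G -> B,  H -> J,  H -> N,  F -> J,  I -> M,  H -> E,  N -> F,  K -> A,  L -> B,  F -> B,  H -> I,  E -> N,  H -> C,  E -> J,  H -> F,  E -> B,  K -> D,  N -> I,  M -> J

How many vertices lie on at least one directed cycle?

A vertex is on a directed cycle iff it belongs to a strongly connected component of size ≥ 2 (or has a self-loop).
The vertices on cycles are {A, C, D, E, F, G, I, J, K, L, M, N} — 12 in total.

12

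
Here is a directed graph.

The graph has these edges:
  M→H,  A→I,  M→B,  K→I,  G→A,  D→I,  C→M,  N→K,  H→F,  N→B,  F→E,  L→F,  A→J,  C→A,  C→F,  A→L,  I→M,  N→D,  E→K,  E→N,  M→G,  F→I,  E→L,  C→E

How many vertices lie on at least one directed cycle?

A vertex is on a directed cycle iff it belongs to a strongly connected component of size ≥ 2 (or has a self-loop).
The vertices on cycles are {A, D, E, F, G, H, I, K, L, M, N} — 11 in total.

11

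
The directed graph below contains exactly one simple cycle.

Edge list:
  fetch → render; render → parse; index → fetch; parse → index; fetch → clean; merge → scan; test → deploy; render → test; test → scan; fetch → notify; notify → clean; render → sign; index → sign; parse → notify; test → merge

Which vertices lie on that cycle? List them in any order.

fetch, index, parse, render

DFS with gray/black marking from fetch:
fetch gray
  clean gray
  clean black
  notify gray
    notify→clean: clean black — skip
  notify black
  render gray
    test gray
      merge gray
        scan gray
        scan black
      merge black
      deploy gray
      deploy black
      test→scan: scan black — skip
    test black
    sign gray
    sign black
    parse gray
      index gray
        index→sign: sign black — skip
        index→fetch: fetch is gray → back edge
Back edge closes the cycle fetch → render → parse → index → fetch; its vertices are {fetch, index, parse, render}.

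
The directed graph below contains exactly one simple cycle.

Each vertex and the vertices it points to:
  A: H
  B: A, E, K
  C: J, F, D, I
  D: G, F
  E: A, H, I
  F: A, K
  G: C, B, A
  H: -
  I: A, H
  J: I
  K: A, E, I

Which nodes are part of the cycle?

C, D, G

DFS with gray/black marking from C:
C gray
  J gray
    I gray
      A gray
        H gray
        H black
      A black
      I→H: H black — skip
    I black
  J black
  F gray
    F→A: A black — skip
    K gray
      K→A: A black — skip
      E gray
        E→A: A black — skip
        E→H: H black — skip
        E→I: I black — skip
      E black
      K→I: I black — skip
    K black
  F black
  D gray
    G gray
      G→C: C is gray → back edge
Back edge closes the cycle C → D → G → C; its vertices are {C, D, G}.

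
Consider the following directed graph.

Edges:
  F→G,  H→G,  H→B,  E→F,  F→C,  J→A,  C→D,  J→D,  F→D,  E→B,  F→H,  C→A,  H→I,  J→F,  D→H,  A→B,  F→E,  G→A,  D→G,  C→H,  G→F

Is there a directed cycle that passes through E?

Yes

E is on a cycle iff E can reach itself via ≥1 edge.
E → F → E — yes.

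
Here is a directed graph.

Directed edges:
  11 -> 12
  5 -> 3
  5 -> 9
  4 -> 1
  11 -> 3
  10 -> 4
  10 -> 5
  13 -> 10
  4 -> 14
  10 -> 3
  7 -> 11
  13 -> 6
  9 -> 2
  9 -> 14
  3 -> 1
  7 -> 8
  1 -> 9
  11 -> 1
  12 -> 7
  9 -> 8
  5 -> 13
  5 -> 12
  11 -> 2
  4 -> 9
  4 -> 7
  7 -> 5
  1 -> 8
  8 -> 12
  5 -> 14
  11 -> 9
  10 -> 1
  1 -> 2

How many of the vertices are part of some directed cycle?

11

A vertex is on a directed cycle iff it belongs to a strongly connected component of size ≥ 2 (or has a self-loop).
The vertices on cycles are {1, 3, 4, 5, 7, 8, 9, 10, 11, 12, 13} — 11 in total.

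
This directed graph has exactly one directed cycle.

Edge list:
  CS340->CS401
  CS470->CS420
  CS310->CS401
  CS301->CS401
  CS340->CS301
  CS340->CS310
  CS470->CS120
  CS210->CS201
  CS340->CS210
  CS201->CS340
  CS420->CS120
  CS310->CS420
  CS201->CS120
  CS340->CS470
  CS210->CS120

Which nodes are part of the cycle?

DFS with gray/black marking from CS340:
CS340 gray
  CS401 gray
  CS401 black
  CS301 gray
    CS301→CS401: CS401 black — skip
  CS301 black
  CS210 gray
    CS120 gray
    CS120 black
    CS201 gray
      CS201→CS120: CS120 black — skip
      CS201→CS340: CS340 is gray → back edge
Back edge closes the cycle CS340 → CS210 → CS201 → CS340; its vertices are {CS201, CS210, CS340}.

CS201, CS210, CS340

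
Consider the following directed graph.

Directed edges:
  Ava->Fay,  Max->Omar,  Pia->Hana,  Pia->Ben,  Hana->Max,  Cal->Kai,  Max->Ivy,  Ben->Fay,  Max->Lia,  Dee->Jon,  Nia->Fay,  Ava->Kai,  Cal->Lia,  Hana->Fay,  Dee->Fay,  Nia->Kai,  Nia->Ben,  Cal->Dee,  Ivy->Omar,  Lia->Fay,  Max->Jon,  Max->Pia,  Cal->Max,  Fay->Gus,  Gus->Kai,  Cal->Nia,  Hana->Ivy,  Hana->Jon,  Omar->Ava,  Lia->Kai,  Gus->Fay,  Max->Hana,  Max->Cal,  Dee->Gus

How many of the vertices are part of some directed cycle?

6

A vertex is on a directed cycle iff it belongs to a strongly connected component of size ≥ 2 (or has a self-loop).
The vertices on cycles are {Cal, Fay, Gus, Max, Pia, Hana} — 6 in total.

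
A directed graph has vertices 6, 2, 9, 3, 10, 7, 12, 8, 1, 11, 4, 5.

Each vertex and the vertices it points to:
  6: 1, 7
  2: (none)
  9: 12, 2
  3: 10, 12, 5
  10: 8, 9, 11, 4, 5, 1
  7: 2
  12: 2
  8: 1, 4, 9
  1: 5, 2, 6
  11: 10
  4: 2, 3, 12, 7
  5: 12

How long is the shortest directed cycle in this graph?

2

For each vertex v, BFS finds the shortest path from v back to v.
The shortest such closed walk is 10 → 11 → 10, length 2.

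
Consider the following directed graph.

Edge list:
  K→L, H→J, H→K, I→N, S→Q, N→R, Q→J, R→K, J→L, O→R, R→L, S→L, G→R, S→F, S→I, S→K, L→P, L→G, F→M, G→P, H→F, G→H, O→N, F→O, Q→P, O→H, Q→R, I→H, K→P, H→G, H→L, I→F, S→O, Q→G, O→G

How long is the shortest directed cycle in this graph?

2

For each vertex v, BFS finds the shortest path from v back to v.
The shortest such closed walk is G → H → G, length 2.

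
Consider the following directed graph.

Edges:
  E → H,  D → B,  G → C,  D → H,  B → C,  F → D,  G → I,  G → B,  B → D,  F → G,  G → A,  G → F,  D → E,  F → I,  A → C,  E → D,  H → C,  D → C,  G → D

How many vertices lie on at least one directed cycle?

5

A vertex is on a directed cycle iff it belongs to a strongly connected component of size ≥ 2 (or has a self-loop).
The vertices on cycles are {B, D, E, F, G} — 5 in total.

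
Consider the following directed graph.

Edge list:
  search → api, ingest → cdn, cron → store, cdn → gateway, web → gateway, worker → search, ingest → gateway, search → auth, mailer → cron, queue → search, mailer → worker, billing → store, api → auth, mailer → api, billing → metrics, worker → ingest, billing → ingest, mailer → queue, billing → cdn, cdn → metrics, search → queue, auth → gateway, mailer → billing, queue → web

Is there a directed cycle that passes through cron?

cron lies on a cycle iff there is a path from cron back to itself.
Exploring from cron, it never reaches itself; equivalently, its strongly connected component is a singleton.

No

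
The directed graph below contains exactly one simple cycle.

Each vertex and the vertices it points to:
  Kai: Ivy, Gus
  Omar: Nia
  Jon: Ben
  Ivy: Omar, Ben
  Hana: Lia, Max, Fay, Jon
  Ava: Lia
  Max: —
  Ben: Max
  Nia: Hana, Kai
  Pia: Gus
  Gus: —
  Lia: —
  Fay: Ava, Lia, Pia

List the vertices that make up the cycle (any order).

Ivy, Kai, Nia, Omar

DFS with gray/black marking from Nia:
Nia gray
  Hana gray
    Lia gray
    Lia black
    Max gray
    Max black
    Fay gray
      Ava gray
        Ava→Lia: Lia black — skip
      Ava black
      Fay→Lia: Lia black — skip
      Pia gray
        Gus gray
        Gus black
      Pia black
    Fay black
    Jon gray
      Ben gray
        Ben→Max: Max black — skip
      Ben black
    Jon black
  Hana black
  Kai gray
    Ivy gray
      Omar gray
        Omar→Nia: Nia is gray → back edge
Back edge closes the cycle Nia → Kai → Ivy → Omar → Nia; its vertices are {Ivy, Kai, Nia, Omar}.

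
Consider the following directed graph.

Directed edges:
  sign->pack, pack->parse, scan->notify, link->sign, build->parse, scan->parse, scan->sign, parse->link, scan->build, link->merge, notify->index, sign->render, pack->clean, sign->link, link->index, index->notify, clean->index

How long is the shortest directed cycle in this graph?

2

For each vertex v, BFS finds the shortest path from v back to v.
The shortest such closed walk is sign → link → sign, length 2.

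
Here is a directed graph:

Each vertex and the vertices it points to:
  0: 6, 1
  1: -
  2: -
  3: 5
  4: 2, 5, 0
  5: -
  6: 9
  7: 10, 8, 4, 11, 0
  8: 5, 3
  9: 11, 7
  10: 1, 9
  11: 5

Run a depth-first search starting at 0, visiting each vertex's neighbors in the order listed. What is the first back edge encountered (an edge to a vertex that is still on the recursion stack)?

DFS from 0 (visiting each vertex's neighbors in the order listed); mark gray on enter, black on exit:
0 gray
  6 gray
    9 gray
      11 gray
        5 gray
        5 black
      11 black
      7 gray
        10 gray
          1 gray
          1 black
          10→9: 9 is gray → back edge
First back edge: 10 → 9.

10→9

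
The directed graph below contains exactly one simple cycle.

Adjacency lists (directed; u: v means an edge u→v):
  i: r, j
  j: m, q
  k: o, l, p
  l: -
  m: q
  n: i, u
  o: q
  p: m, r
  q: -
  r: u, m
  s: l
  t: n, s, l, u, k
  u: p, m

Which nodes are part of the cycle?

p, r, u

DFS with gray/black marking from u:
u gray
  p gray
    m gray
      q gray
      q black
    m black
    r gray
      r→u: u is gray → back edge
Back edge closes the cycle u → p → r → u; its vertices are {p, r, u}.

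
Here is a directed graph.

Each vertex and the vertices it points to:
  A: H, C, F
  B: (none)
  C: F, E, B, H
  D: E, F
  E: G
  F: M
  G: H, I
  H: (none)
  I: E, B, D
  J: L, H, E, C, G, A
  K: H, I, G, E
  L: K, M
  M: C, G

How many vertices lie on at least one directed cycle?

A vertex is on a directed cycle iff it belongs to a strongly connected component of size ≥ 2 (or has a self-loop).
The vertices on cycles are {C, D, E, F, G, I, M} — 7 in total.

7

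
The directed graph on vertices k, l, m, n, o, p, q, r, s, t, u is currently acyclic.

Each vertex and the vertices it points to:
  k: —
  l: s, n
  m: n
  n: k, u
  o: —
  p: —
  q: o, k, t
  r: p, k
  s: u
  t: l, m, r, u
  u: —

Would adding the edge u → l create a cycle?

Adding u→l creates a cycle iff l can already reach u.
Path from l: l → s → u.
So l → … → u → l is a cycle.

Yes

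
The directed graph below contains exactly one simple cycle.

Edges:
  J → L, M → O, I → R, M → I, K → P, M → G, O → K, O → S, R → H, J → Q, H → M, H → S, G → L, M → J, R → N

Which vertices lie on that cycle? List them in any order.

H, I, M, R

DFS with gray/black marking from M:
M gray
  O gray
    K gray
      P gray
      P black
    K black
    S gray
    S black
  O black
  G gray
    L gray
    L black
  G black
  I gray
    R gray
      H gray
        H→S: S black — skip
        H→M: M is gray → back edge
Back edge closes the cycle M → I → R → H → M; its vertices are {H, I, M, R}.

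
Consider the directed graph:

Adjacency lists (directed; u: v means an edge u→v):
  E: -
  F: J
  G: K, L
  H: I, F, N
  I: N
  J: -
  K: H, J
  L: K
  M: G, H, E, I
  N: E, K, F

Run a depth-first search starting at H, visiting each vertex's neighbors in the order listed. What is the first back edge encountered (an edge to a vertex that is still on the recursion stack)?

DFS from H (visiting each vertex's neighbors in the order listed); mark gray on enter, black on exit:
H gray
  I gray
    N gray
      E gray
      E black
      K gray
        K→H: H is gray → back edge
First back edge: K → H.

K→H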